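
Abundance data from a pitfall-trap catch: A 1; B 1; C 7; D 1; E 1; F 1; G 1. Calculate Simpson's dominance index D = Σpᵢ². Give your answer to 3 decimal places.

0.325

Total N = 1+1+7+1+1+1+1 = 13, so the proportions are 0.07692, 0.07692, 0.53846, 0.07692, 0.07692, 0.07692, 0.07692 (working shown to 5 dp, full precision carried).
D = 0.07692² + 0.07692² + 0.53846² + 0.07692² + 0.07692² + 0.07692² + 0.07692² = 0.00592 + 0.00592 + 0.28994 + 0.00592 + 0.00592 + 0.00592 + 0.00592 = 0.32544.
To 3 decimal places, D = 0.325.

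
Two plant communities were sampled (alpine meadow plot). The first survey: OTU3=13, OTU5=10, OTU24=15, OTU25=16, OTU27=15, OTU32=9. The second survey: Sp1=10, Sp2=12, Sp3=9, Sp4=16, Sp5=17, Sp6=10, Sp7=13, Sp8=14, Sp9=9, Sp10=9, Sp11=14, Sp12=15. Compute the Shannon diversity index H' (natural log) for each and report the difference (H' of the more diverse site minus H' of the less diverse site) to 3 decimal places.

0.689

The first survey: N=78, proportions 0.166667, 0.128205, 0.192308, 0.205128, 0.192308, 0.115385, giving H' = 1.770194 (working shown to 6 dp, full precision carried).
The second survey: N=148, proportions 0.067568, 0.081081, 0.060811, 0.108108, 0.114865, 0.067568, 0.087838, 0.094595, 0.060811, 0.060811, 0.094595, 0.101351, giving H' = 2.459507.
Difference = |1.770194 − 2.459507| = 0.689313, i.e. 0.689 to 3 decimal places.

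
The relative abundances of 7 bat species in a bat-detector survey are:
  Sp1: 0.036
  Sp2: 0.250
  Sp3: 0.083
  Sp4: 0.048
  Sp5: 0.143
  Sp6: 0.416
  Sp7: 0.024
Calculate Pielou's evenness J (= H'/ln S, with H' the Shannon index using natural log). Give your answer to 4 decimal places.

0.7971

H' = −Σ pᵢ ln pᵢ = −((-0.119673) + (-0.346574) + (-0.206580) + (-0.145755) + (-0.278122) + (-0.364861) + (-0.089513)) = 1.551077 (working shown to 6 dp, full precision carried).
With S = 7 species, ln S = 1.945910, so J = 1.551077/1.945910 = 0.797096, i.e. 0.7971 to 4 decimal places.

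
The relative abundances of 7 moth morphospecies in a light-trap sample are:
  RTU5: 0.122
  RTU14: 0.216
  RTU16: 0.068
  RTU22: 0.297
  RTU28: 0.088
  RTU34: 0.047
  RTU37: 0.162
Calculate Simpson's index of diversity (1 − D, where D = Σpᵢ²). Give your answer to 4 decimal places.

D = 0.122² + 0.216² + 0.068² + 0.297² + 0.088² + 0.047² + 0.162² = 0.014884 + 0.046656 + 0.004624 + 0.088209 + 0.007744 + 0.002209 + 0.026244 = 0.190570 (working shown to 6 dp, full precision carried).
So 1 − D = 0.809430, i.e. 0.8094 to 4 decimal places.

0.8094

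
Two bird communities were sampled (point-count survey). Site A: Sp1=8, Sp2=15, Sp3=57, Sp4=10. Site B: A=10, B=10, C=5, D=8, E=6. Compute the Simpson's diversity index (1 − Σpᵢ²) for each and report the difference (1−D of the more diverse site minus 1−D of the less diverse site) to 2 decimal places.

Site A: N=90, proportions 0.08889, 0.16667, 0.63333, 0.11111, giving 1−D = 0.55086 (working shown to 5 dp, full precision carried).
Site B: N=39, proportions 0.25641, 0.25641, 0.12821, 0.20513, 0.15385, giving 1−D = 0.78632.
Difference = |0.55086 − 0.78632| = 0.23546, i.e. 0.24 to 2 decimal places.

0.24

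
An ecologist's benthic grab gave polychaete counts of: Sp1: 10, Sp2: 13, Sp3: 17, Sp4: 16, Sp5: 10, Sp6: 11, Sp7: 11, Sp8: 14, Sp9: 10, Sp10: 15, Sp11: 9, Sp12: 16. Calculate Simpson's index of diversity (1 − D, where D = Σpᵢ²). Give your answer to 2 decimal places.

Total N = 10+13+17+16+10+11+11+14+10+15+9+16 = 152, so the proportions are 0.0658, 0.0855, 0.1118, 0.1053, 0.0658, 0.0724, 0.0724, 0.0921, 0.0658, 0.0987, 0.0592, 0.1053 (working shown to 4 dp, full precision carried).
D = 0.0658² + 0.0855² + 0.1118² + 0.1053² + 0.0658² + 0.0724² + 0.0724² + 0.0921² + 0.0658² + 0.0987² + 0.0592² + 0.1053² = 0.0043 + 0.0073 + 0.0125 + 0.0111 + 0.0043 + 0.0052 + 0.0052 + 0.0085 + 0.0043 + 0.0097 + 0.0035 + 0.0111 = 0.0872.
So 1 − D = 0.9128, i.e. 0.91 to 2 decimal places.

0.91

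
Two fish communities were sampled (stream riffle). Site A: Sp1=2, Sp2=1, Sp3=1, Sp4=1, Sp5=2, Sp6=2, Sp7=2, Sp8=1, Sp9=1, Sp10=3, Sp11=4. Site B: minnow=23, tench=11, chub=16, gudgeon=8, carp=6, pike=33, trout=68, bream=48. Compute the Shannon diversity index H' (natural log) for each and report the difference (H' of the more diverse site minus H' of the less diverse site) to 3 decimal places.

0.476

Site A: N=20, proportions 0.1, 0.05, 0.05, 0.05, 0.1, 0.1, 0.1, 0.05, 0.05, 0.15, 0.2, giving H' = 2.27642 (working shown to 5 dp, full precision carried).
Site B: N=213, proportions 0.10798, 0.05164, 0.07512, 0.03756, 0.02817, 0.15493, 0.31925, 0.22535, giving H' = 1.80087.
Difference = |2.27642 − 1.80087| = 0.47555, i.e. 0.476 to 3 decimal places.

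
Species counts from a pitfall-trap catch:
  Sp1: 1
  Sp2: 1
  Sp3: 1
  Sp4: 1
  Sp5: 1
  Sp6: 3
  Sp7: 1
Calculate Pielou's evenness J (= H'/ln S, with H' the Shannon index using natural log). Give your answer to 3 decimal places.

0.941

Total N = 1+1+1+1+1+3+1 = 9, so the proportions are 0.11111, 0.11111, 0.11111, 0.11111, 0.11111, 0.33333, 0.11111 (working shown to 5 dp, full precision carried).
H' = −Σ pᵢ ln pᵢ = −((-0.24414) + (-0.24414) + (-0.24414) + (-0.24414) + (-0.24414) + (-0.36620) + (-0.24414)) = 1.83102.
With S = 7 species, ln S = 1.94591, so J = 1.83102/1.94591 = 0.94096, i.e. 0.941 to 3 decimal places.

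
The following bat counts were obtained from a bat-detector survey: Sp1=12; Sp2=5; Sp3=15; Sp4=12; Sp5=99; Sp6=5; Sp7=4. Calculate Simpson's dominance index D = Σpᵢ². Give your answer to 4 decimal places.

Total N = 12+5+15+12+99+5+4 = 152, so the proportions are 0.078947, 0.032895, 0.098684, 0.078947, 0.651316, 0.032895, 0.026316 (working shown to 6 dp, full precision carried).
D = 0.078947² + 0.032895² + 0.098684² + 0.078947² + 0.651316² + 0.032895² + 0.026316² = 0.006233 + 0.001082 + 0.009739 + 0.006233 + 0.424212 + 0.001082 + 0.000693 = 0.449273.
To 4 decimal places, D = 0.4493.

0.4493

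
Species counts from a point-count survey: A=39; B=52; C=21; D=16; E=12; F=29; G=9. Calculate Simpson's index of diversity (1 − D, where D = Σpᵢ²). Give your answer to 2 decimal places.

Total N = 39+52+21+16+12+29+9 = 178, so the proportions are 0.2191, 0.2921, 0.118, 0.0899, 0.0674, 0.1629, 0.0506 (working shown to 4 dp, full precision carried).
D = 0.2191² + 0.2921² + 0.118² + 0.0899² + 0.0674² + 0.1629² + 0.0506² = 0.0480 + 0.0853 + 0.0139 + 0.0081 + 0.0045 + 0.0265 + 0.0026 = 0.1890.
So 1 − D = 0.8110, i.e. 0.81 to 2 decimal places.

0.81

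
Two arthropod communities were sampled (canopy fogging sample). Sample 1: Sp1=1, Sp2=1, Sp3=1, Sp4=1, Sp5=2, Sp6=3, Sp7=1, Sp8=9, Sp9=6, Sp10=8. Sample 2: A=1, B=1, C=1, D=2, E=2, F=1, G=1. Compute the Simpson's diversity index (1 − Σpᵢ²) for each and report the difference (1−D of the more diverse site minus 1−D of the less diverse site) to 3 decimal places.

0.022

Sample 1: N=33, proportions 0.03030303, 0.03030303, 0.03030303, 0.03030303, 0.06060606, 0.09090909, 0.03030303, 0.27272727, 0.18181818, 0.24242424, giving 1−D = 0.81726354 (working shown to 8 dp, full precision carried).
Sample 2: N=9, proportions 0.11111111, 0.11111111, 0.11111111, 0.22222222, 0.22222222, 0.11111111, 0.11111111, giving 1−D = 0.83950617.
Difference = |0.81726354 − 0.83950617| = 0.02224263, i.e. 0.022 to 3 decimal places.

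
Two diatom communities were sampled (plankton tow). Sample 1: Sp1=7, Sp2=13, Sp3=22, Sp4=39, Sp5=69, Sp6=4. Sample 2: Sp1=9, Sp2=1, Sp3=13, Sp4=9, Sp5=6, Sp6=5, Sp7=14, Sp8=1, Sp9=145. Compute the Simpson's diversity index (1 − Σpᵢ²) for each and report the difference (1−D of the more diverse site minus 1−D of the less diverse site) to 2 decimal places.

0.23

Sample 1: N=154, proportions 0.04545, 0.08442, 0.14286, 0.25325, 0.44805, 0.02597, giving 1−D = 0.70484 (working shown to 5 dp, full precision carried).
Sample 2: N=203, proportions 0.04433, 0.00493, 0.06404, 0.04433, 0.02956, 0.02463, 0.06897, 0.00493, 0.71429, giving 1−D = 0.47548.
Difference = |0.70484 − 0.47548| = 0.22936, i.e. 0.23 to 2 decimal places.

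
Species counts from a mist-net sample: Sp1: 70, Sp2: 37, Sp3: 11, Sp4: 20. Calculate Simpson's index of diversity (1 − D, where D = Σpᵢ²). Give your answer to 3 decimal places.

Total N = 70+37+11+20 = 138, so the proportions are 0.50725, 0.26812, 0.07971, 0.14493 (working shown to 5 dp, full precision carried).
D = 0.50725² + 0.26812² + 0.07971² + 0.14493² = 0.25730 + 0.07189 + 0.00635 + 0.02100 = 0.35654.
So 1 − D = 0.64346, i.e. 0.643 to 3 decimal places.

0.643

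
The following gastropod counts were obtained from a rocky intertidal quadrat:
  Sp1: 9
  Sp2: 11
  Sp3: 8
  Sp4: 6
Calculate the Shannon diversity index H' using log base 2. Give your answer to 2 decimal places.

1.97

Total N = 9+11+8+6 = 34, so the proportions are 0.2647, 0.3235, 0.2353, 0.1765 (working shown to 4 dp, full precision carried).
Each pᵢ log₂ pᵢ term: 0.2647×(-1.9175)=-0.5076, 0.3235×(-1.6280)=-0.5267, 0.2353×(-2.0875)=-0.4912, 0.1765×(-2.5025)=-0.4416.
Sum = -1.9671, so H' = 1.97.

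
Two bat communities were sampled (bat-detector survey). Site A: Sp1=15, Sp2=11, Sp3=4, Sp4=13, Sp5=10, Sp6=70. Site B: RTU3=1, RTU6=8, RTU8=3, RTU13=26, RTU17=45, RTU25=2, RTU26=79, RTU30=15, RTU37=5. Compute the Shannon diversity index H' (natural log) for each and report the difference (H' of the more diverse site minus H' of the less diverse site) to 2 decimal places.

Site A: N=123, proportions 0.122, 0.0894, 0.0325, 0.1057, 0.0813, 0.5691, giving H' = 1.3463 (working shown to 4 dp, full precision carried).
Site B: N=184, proportions 0.0054, 0.0435, 0.0163, 0.1413, 0.2446, 0.0109, 0.4293, 0.0815, 0.0272, giving H' = 1.5672.
Difference = |1.3463 − 1.5672| = 0.2209, i.e. 0.22 to 2 decimal places.

0.22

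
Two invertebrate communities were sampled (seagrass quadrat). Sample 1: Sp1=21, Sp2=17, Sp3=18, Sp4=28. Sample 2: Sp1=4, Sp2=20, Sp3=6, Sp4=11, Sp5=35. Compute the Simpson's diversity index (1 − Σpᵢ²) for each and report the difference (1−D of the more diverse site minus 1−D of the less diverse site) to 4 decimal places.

Sample 1: N=84, proportions 0.25, 0.202381, 0.2142857, 0.3333333, giving 1−D = 0.7395125 (working shown to 7 dp, full precision carried).
Sample 2: N=76, proportions 0.0526316, 0.2631579, 0.0789474, 0.1447368, 0.4605263, giving 1−D = 0.6887119.
Difference = |0.7395125 − 0.6887119| = 0.0508006, i.e. 0.0508 to 4 decimal places.

0.0508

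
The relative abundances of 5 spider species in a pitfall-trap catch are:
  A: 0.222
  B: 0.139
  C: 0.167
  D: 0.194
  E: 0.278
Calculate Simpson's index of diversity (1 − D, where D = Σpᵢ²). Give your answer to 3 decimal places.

0.789

D = 0.222² + 0.139² + 0.167² + 0.194² + 0.278² = 0.04928 + 0.01932 + 0.02789 + 0.03764 + 0.07728 = 0.21141 (working shown to 5 dp, full precision carried).
So 1 − D = 0.78859, i.e. 0.789 to 3 decimal places.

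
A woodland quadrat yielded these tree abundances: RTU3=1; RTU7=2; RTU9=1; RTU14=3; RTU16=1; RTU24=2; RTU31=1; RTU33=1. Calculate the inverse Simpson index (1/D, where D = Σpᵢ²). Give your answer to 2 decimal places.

6.55

Total N = 1+2+1+3+1+2+1+1 = 12, so the proportions are 0.083333, 0.166667, 0.083333, 0.25, 0.083333, 0.166667, 0.083333, 0.083333 (working shown to 6 dp, full precision carried).
D = 0.083333² + 0.166667² + 0.083333² + 0.25² + 0.083333² + 0.166667² + 0.083333² + 0.083333² = 0.006944 + 0.027778 + 0.006944 + 0.062500 + 0.006944 + 0.027778 + 0.006944 + 0.006944 = 0.152778.
So 1/D = 6.5455, i.e. 6.55 to 2 decimal places.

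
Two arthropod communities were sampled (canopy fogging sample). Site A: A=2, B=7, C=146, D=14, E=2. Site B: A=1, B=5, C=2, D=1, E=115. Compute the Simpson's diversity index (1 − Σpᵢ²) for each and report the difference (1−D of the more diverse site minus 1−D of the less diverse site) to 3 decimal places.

Site A: N=171, proportions 0.0117, 0.04094, 0.8538, 0.08187, 0.0117, giving 1−D = 0.26237 (working shown to 5 dp, full precision carried).
Site B: N=124, proportions 0.00806, 0.04032, 0.01613, 0.00806, 0.92742, giving 1−D = 0.13788.
Difference = |0.26237 − 0.13788| = 0.12449, i.e. 0.124 to 3 decimal places.

0.124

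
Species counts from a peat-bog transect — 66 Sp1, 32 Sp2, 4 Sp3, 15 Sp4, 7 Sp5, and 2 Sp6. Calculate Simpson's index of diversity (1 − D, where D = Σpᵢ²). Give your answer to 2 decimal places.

0.64

Total N = 66+32+4+15+7+2 = 126, so the proportions are 0.5238, 0.254, 0.0317, 0.119, 0.0556, 0.0159 (working shown to 4 dp, full precision carried).
D = 0.5238² + 0.254² + 0.0317² + 0.119² + 0.0556² + 0.0159² = 0.2744 + 0.0645 + 0.0010 + 0.0142 + 0.0031 + 0.0003 = 0.3574.
So 1 − D = 0.6426, i.e. 0.64 to 2 decimal places.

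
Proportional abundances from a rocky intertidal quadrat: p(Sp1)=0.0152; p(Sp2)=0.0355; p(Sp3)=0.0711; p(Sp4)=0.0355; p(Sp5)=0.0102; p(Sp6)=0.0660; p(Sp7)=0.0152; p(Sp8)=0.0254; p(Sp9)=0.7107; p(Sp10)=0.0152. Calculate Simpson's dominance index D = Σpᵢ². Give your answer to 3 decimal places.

D = 0.0152² + 0.0355² + 0.0711² + 0.0355² + 0.0102² + 0.066² + 0.0152² + 0.0254² + 0.7107² + 0.0152² = 0.00023 + 0.00126 + 0.00506 + 0.00126 + 0.00010 + 0.00436 + 0.00023 + 0.00065 + 0.50509 + 0.00023 = 0.51847 (working shown to 5 dp, full precision carried).
To 3 decimal places, D = 0.518.

0.518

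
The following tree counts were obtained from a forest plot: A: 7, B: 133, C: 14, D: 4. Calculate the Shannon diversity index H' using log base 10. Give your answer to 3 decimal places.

0.257

Total N = 7+133+14+4 = 158, so the proportions are 0.0443, 0.84177, 0.08861, 0.02532 (working shown to 5 dp, full precision carried).
Each pᵢ log₁₀ pᵢ term: 0.0443×(-1.35356)=-0.05997, 0.84177×(-0.07481)=-0.06297, 0.08861×(-1.05253)=-0.09326, 0.02532×(-1.59660)=-0.04042.
Sum = -0.25662, so H' = 0.257.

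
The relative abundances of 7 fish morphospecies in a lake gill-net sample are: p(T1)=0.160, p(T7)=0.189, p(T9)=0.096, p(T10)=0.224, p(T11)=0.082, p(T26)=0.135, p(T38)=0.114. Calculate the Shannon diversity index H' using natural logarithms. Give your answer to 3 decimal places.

1.891

Each pᵢ ln pᵢ term (working shown to 5 dp, full precision carried): 0.16×(-1.83258)=-0.29321, 0.189×(-1.66601)=-0.31488, 0.096×(-2.34341)=-0.22497, 0.224×(-1.49611)=-0.33513, 0.082×(-2.50104)=-0.20508, 0.135×(-2.00248)=-0.27033, 0.114×(-2.17156)=-0.24756.
Sum = -1.89116, so H' = 1.891.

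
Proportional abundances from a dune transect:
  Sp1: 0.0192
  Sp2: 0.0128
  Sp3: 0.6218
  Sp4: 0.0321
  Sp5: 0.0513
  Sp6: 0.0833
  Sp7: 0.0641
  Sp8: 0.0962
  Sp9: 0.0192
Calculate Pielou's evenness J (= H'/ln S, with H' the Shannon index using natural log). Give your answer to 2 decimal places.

H' = −Σ pᵢ ln pᵢ = −((-0.0759) + (-0.0558) + (-0.2954) + (-0.1104) + (-0.1524) + (-0.2070) + (-0.1761) + (-0.2252) + (-0.0759)) = 1.3741 (working shown to 4 dp, full precision carried).
With S = 9 species, ln S = 2.1972, so J = 1.3741/2.1972 = 0.6254, i.e. 0.63 to 2 decimal places.

0.63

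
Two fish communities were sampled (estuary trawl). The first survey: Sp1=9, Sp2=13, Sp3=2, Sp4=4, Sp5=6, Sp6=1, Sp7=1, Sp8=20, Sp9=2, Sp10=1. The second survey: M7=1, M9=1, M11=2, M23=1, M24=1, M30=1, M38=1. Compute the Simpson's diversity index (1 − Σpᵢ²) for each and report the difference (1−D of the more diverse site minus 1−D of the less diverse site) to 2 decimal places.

The first survey: N=59, proportions 0.1525, 0.2203, 0.0339, 0.0678, 0.1017, 0.0169, 0.0169, 0.339, 0.0339, 0.0169, giving 1−D = 0.7952 (working shown to 4 dp, full precision carried).
The second survey: N=8, proportions 0.125, 0.125, 0.25, 0.125, 0.125, 0.125, 0.125, giving 1−D = 0.8438.
Difference = |0.7952 − 0.8438| = 0.0486, i.e. 0.05 to 2 decimal places.

0.05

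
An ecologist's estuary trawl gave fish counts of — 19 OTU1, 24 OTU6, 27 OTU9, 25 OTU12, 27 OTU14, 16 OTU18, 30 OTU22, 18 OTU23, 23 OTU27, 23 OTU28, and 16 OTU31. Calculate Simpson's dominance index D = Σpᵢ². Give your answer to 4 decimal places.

0.0945

Total N = 19+24+27+25+27+16+30+18+23+23+16 = 248, so the proportions are 0.076613, 0.096774, 0.108871, 0.100806, 0.108871, 0.064516, 0.120968, 0.072581, 0.092742, 0.092742, 0.064516 (working shown to 6 dp, full precision carried).
D = 0.076613² + 0.096774² + 0.108871² + 0.100806² + 0.108871² + 0.064516² + 0.120968² + 0.072581² + 0.092742² + 0.092742² + 0.064516² = 0.005870 + 0.009365 + 0.011853 + 0.010162 + 0.011853 + 0.004162 + 0.014633 + 0.005268 + 0.008601 + 0.008601 + 0.004162 = 0.094530.
To 4 decimal places, D = 0.0945.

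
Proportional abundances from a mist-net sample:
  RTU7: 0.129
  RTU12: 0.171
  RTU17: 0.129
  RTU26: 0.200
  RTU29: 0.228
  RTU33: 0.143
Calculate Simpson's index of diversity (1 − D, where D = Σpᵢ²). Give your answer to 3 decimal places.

D = 0.129² + 0.171² + 0.129² + 0.2² + 0.228² + 0.143² = 0.01664 + 0.02924 + 0.01664 + 0.04000 + 0.05198 + 0.02045 = 0.17496 (working shown to 5 dp, full precision carried).
So 1 − D = 0.82504, i.e. 0.825 to 3 decimal places.

0.825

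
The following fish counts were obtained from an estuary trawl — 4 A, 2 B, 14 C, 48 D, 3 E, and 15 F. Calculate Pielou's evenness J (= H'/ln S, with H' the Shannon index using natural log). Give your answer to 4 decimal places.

Total N = 4+2+14+48+3+15 = 86, so the proportions are 0.046512, 0.023256, 0.162791, 0.55814, 0.034884, 0.174419 (working shown to 6 dp, full precision carried).
H' = −Σ pᵢ ln pᵢ = −((-0.142700) + (-0.087470) + (-0.295512) + (-0.325477) + (-0.117061) + (-0.304587)) = 1.272806.
With S = 6 species, ln S = 1.791759, so J = 1.272806/1.791759 = 0.710367, i.e. 0.7104 to 4 decimal places.

0.7104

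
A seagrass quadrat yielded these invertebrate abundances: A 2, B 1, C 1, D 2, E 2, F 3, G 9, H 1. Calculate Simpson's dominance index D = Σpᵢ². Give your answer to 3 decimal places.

Total N = 2+1+1+2+2+3+9+1 = 21, so the proportions are 0.09524, 0.04762, 0.04762, 0.09524, 0.09524, 0.14286, 0.42857, 0.04762 (working shown to 5 dp, full precision carried).
D = 0.09524² + 0.04762² + 0.04762² + 0.09524² + 0.09524² + 0.14286² + 0.42857² + 0.04762² = 0.00907 + 0.00227 + 0.00227 + 0.00907 + 0.00907 + 0.02041 + 0.18367 + 0.00227 = 0.23810.
To 3 decimal places, D = 0.238.

0.238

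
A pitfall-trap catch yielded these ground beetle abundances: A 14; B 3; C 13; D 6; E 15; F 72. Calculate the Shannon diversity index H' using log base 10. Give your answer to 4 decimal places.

0.5615

Total N = 14+3+13+6+15+72 = 123, so the proportions are 0.113821, 0.02439, 0.105691, 0.04878, 0.121951, 0.585366 (working shown to 6 dp, full precision carried).
Each pᵢ log₁₀ pᵢ term: 0.113821×(-0.943777)=-0.107422, 0.02439×(-1.612784)=-0.039336, 0.105691×(-0.975962)=-0.103150, 0.04878×(-1.311754)=-0.063988, 0.121951×(-0.913814)=-0.111441, 0.585366×(-0.232573)=-0.136140.
Sum = -0.561477, so H' = 0.5615.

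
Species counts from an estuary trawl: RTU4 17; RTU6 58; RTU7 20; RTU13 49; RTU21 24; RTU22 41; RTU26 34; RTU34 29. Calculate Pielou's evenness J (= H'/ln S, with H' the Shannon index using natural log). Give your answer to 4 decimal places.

Total N = 17+58+20+49+24+41+34+29 = 272, so the proportions are 0.0625, 0.213235, 0.073529, 0.180147, 0.088235, 0.150735, 0.125, 0.106618 (working shown to 6 dp, full precision carried).
H' = −Σ pᵢ ln pᵢ = −((-0.173287) + (-0.329525) + (-0.191917) + (-0.308769) + (-0.214213) + (-0.285226) + (-0.259930) + (-0.238664)) = 2.001531.
With S = 8 species, ln S = 2.079442, so J = 2.001531/2.079442 = 0.962533, i.e. 0.9625 to 4 decimal places.

0.9625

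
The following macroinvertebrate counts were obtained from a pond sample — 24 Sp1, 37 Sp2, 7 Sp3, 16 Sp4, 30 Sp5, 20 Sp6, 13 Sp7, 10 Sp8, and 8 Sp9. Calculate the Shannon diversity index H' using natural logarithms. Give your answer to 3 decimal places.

2.059

Total N = 24+37+7+16+30+20+13+10+8 = 165, so the proportions are 0.14545, 0.22424, 0.04242, 0.09697, 0.18182, 0.12121, 0.07879, 0.06061, 0.04848 (working shown to 5 dp, full precision carried).
Each pᵢ ln pᵢ term: 0.14545×(-1.92789)=-0.28042, 0.22424×(-1.49503)=-0.33525, 0.04242×(-3.16004)=-0.13406, 0.09697×(-2.33336)=-0.22626, 0.18182×(-1.70475)=-0.30995, 0.12121×(-2.11021)=-0.25578, 0.07879×(-2.54100)=-0.20020, 0.06061×(-2.80336)=-0.16990, 0.04848×(-3.02650)=-0.14674.
Sum = -2.05857, so H' = 2.059.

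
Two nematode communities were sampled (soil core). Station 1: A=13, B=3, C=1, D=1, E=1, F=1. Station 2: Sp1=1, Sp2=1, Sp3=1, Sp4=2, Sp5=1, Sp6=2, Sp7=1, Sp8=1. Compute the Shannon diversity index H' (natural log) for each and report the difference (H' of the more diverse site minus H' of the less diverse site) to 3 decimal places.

Station 1: N=20, proportions 0.65, 0.15, 0.05, 0.05, 0.05, 0.05, giving H' = 1.163723 (working shown to 6 dp, full precision carried).
Station 2: N=10, proportions 0.1, 0.1, 0.1, 0.2, 0.1, 0.2, 0.1, 0.1, giving H' = 2.025326.
Difference = |1.163723 − 2.025326| = 0.861603, i.e. 0.862 to 3 decimal places.

0.862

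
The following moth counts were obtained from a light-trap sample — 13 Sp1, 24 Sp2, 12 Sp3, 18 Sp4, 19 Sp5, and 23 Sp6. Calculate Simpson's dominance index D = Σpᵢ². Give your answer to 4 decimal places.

0.1770

Total N = 13+24+12+18+19+23 = 109, so the proportions are 0.119266, 0.220183, 0.110092, 0.165138, 0.174312, 0.211009 (working shown to 6 dp, full precision carried).
D = 0.119266² + 0.220183² + 0.110092² + 0.165138² + 0.174312² + 0.211009² = 0.014224 + 0.048481 + 0.012120 + 0.027270 + 0.030385 + 0.044525 = 0.177005.
To 4 decimal places, D = 0.1770.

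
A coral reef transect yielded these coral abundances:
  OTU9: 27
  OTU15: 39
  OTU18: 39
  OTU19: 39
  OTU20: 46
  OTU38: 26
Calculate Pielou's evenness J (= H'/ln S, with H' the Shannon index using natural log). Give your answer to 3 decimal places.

Total N = 27+39+39+39+46+26 = 216, so the proportions are 0.125, 0.18056, 0.18056, 0.18056, 0.21296, 0.12037 (working shown to 5 dp, full precision carried).
H' = −Σ pᵢ ln pᵢ = −((-0.25993) + (-0.30906) + (-0.30906) + (-0.30906) + (-0.32938) + (-0.25485)) = 1.77133.
With S = 6 species, ln S = 1.79176, so J = 1.77133/1.79176 = 0.98860, i.e. 0.989 to 3 decimal places.

0.989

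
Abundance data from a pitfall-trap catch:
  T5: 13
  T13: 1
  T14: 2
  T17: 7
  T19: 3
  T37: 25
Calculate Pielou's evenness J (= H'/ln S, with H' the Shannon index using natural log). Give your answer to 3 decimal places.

0.749

Total N = 13+1+2+7+3+25 = 51, so the proportions are 0.2549, 0.01961, 0.03922, 0.13725, 0.05882, 0.4902 (working shown to 5 dp, full precision carried).
H' = −Σ pᵢ ln pᵢ = −((-0.34842) + (-0.07709) + (-0.12701) + (-0.27258) + (-0.16666) + (-0.34949)) = 1.34124.
With S = 6 species, ln S = 1.79176, so J = 1.34124/1.79176 = 0.74856, i.e. 0.749 to 3 decimal places.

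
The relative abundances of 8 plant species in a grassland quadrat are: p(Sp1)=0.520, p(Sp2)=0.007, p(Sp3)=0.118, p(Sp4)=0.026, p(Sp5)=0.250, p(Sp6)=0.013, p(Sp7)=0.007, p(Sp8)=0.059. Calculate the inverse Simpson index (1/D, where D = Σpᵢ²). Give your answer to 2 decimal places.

2.85

D = 0.52² + 0.007² + 0.118² + 0.026² + 0.25² + 0.013² + 0.007² + 0.059² = 0.27040 + 0.00005 + 0.01392 + 0.00068 + 0.06250 + 0.00017 + 0.00005 + 0.00348 = 0.35125 (working shown to 5 dp, full precision carried).
So 1/D = 2.8470, i.e. 2.85 to 2 decimal places.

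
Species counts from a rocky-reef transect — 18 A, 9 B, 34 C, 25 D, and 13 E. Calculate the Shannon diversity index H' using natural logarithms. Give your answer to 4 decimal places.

Total N = 18+9+34+25+13 = 99, so the proportions are 0.181818, 0.090909, 0.343434, 0.252525, 0.131313 (working shown to 6 dp, full precision carried).
Each pᵢ ln pᵢ term: 0.181818×(-1.704748)=-0.309954, 0.090909×(-2.397895)=-0.217990, 0.343434×(-1.068759)=-0.367049, 0.252525×(-1.376244)=-0.347536, 0.131313×(-2.030170)=-0.266588.
Sum = -1.509118, so H' = 1.5091.

1.5091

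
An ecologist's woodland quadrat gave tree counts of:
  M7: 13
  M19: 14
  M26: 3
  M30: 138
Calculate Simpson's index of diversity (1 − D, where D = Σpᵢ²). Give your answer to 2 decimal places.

0.31

Total N = 13+14+3+138 = 168, so the proportions are 0.0774, 0.0833, 0.0179, 0.8214 (working shown to 4 dp, full precision carried).
D = 0.0774² + 0.0833² + 0.0179² + 0.8214² = 0.0060 + 0.0069 + 0.0003 + 0.6747 = 0.6880.
So 1 − D = 0.3120, i.e. 0.31 to 2 decimal places.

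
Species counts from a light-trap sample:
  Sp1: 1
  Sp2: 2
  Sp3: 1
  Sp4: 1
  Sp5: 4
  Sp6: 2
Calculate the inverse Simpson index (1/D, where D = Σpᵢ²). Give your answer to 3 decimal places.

4.481

Total N = 1+2+1+1+4+2 = 11, so the proportions are 0.0909091, 0.1818182, 0.0909091, 0.0909091, 0.3636364, 0.1818182 (working shown to 7 dp, full precision carried).
D = 0.0909091² + 0.1818182² + 0.0909091² + 0.0909091² + 0.3636364² + 0.1818182² = 0.0082645 + 0.0330579 + 0.0082645 + 0.0082645 + 0.1322314 + 0.0330579 = 0.2231405.
So 1/D = 4.48148, i.e. 4.481 to 3 decimal places.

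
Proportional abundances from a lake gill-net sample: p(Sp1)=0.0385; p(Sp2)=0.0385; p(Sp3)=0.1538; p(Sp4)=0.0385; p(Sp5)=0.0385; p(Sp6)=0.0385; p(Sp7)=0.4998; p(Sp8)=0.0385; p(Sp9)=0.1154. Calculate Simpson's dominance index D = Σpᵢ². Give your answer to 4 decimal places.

D = 0.0385² + 0.0385² + 0.1538² + 0.0385² + 0.0385² + 0.0385² + 0.4998² + 0.0385² + 0.1154² = 0.001482 + 0.001482 + 0.023654 + 0.001482 + 0.001482 + 0.001482 + 0.249800 + 0.001482 + 0.013317 = 0.295665 (working shown to 6 dp, full precision carried).
To 4 decimal places, D = 0.2957.

0.2957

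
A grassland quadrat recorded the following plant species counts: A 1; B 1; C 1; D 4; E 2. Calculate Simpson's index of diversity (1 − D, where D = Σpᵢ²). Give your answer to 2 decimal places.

Total N = 1+1+1+4+2 = 9, so the proportions are 0.1111, 0.1111, 0.1111, 0.4444, 0.2222 (working shown to 4 dp, full precision carried).
D = 0.1111² + 0.1111² + 0.1111² + 0.4444² + 0.2222² = 0.0123 + 0.0123 + 0.0123 + 0.1975 + 0.0494 = 0.2840.
So 1 − D = 0.7160, i.e. 0.72 to 2 decimal places.

0.72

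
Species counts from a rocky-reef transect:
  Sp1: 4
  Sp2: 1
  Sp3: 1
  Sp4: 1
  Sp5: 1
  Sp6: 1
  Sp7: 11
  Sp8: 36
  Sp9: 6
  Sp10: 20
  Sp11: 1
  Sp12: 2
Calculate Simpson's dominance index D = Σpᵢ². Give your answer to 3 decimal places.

Total N = 4+1+1+1+1+1+11+36+6+20+1+2 = 85, so the proportions are 0.04706, 0.01176, 0.01176, 0.01176, 0.01176, 0.01176, 0.12941, 0.42353, 0.07059, 0.23529, 0.01176, 0.02353 (working shown to 5 dp, full precision carried).
D = 0.04706² + 0.01176² + 0.01176² + 0.01176² + 0.01176² + 0.01176² + 0.12941² + 0.42353² + 0.07059² + 0.23529² + 0.01176² + 0.02353² = 0.00221 + 0.00014 + 0.00014 + 0.00014 + 0.00014 + 0.00014 + 0.01675 + 0.17938 + 0.00498 + 0.05536 + 0.00014 + 0.00055 = 0.26007.
To 3 decimal places, D = 0.260.

0.260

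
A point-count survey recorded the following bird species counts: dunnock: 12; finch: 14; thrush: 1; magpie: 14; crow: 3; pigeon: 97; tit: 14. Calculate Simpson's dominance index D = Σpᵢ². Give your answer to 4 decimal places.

Total N = 12+14+1+14+3+97+14 = 155, so the proportions are 0.077419, 0.090323, 0.006452, 0.090323, 0.019355, 0.625806, 0.090323 (working shown to 6 dp, full precision carried).
D = 0.077419² + 0.090323² + 0.006452² + 0.090323² + 0.019355² + 0.625806² + 0.090323² = 0.005994 + 0.008158 + 0.000042 + 0.008158 + 0.000375 + 0.391634 + 0.008158 = 0.422518.
To 4 decimal places, D = 0.4225.

0.4225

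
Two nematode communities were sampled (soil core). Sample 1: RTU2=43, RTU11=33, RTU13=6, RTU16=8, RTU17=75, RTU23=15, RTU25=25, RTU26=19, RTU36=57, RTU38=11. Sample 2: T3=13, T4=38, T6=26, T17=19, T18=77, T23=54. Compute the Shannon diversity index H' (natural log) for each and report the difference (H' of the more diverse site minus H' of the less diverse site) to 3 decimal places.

Sample 1: N=292, proportions 0.14726, 0.113014, 0.020548, 0.027397, 0.256849, 0.05137, 0.085616, 0.065068, 0.195205, 0.037671, giving H' = 2.039145 (working shown to 6 dp, full precision carried).
Sample 2: N=227, proportions 0.057269, 0.167401, 0.114537, 0.0837, 0.339207, 0.237885, giving H' = 1.627128.
Difference = |2.039145 − 1.627128| = 0.412017, i.e. 0.412 to 3 decimal places.

0.412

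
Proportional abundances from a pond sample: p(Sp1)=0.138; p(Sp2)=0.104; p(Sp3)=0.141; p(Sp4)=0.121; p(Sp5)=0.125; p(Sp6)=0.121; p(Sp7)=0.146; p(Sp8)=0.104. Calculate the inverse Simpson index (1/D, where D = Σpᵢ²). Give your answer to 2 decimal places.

7.89

D = 0.138² + 0.104² + 0.141² + 0.121² + 0.125² + 0.121² + 0.146² + 0.104² = 0.019044 + 0.010816 + 0.019881 + 0.014641 + 0.015625 + 0.014641 + 0.021316 + 0.010816 = 0.126780 (working shown to 6 dp, full precision carried).
So 1/D = 7.8877, i.e. 7.89 to 2 decimal places.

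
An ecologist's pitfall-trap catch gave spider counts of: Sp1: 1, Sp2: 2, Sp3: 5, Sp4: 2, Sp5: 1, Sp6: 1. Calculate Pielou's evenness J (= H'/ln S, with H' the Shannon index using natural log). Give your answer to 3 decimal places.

0.884

Total N = 1+2+5+2+1+1 = 12, so the proportions are 0.08333, 0.16667, 0.41667, 0.16667, 0.08333, 0.08333 (working shown to 5 dp, full precision carried).
H' = −Σ pᵢ ln pᵢ = −((-0.20708) + (-0.29863) + (-0.36478) + (-0.29863) + (-0.20708) + (-0.20708)) = 1.58326.
With S = 6 species, ln S = 1.79176, so J = 1.58326/1.79176 = 0.88363, i.e. 0.884 to 3 decimal places.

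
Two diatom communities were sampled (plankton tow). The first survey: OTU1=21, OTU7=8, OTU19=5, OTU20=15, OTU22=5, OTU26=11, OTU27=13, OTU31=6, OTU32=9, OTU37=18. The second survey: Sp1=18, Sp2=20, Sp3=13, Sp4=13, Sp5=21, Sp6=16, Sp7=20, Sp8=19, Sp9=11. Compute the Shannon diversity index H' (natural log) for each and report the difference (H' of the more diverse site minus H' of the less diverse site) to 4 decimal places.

0.0158

The first survey: N=111, proportions 0.189189, 0.072072, 0.045045, 0.135135, 0.045045, 0.099099, 0.117117, 0.054054, 0.081081, 0.162162, giving H' = 2.190980 (working shown to 6 dp, full precision carried).
The second survey: N=151, proportions 0.119205, 0.13245, 0.086093, 0.086093, 0.139073, 0.10596, 0.13245, 0.125828, 0.072848, giving H' = 2.175146.
Difference = |2.190980 − 2.175146| = 0.015834, i.e. 0.0158 to 4 decimal places.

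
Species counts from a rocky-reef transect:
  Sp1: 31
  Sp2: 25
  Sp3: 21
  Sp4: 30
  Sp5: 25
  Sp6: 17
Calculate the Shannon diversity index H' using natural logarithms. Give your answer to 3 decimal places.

Total N = 31+25+21+30+25+17 = 149, so the proportions are 0.20805, 0.16779, 0.14094, 0.20134, 0.16779, 0.11409 (working shown to 5 dp, full precision carried).
Each pᵢ ln pᵢ term: 0.20805×(-1.56996)=-0.32664, 0.16779×(-1.78507)=-0.29951, 0.14094×(-1.95942)=-0.27616, 0.20134×(-1.60275)=-0.32270, 0.16779×(-1.78507)=-0.29951, 0.11409×(-2.17073)=-0.24767.
Sum = -1.77218, so H' = 1.772.

1.772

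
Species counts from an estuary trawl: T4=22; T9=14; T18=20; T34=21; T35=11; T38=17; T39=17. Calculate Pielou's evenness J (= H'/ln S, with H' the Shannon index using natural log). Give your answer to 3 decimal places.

0.988

Total N = 22+14+20+21+11+17+17 = 122, so the proportions are 0.18033, 0.11475, 0.16393, 0.17213, 0.09016, 0.13934, 0.13934 (working shown to 5 dp, full precision carried).
H' = −Σ pᵢ ln pᵢ = −((-0.30890) + (-0.24844) + (-0.29644) + (-0.30286) + (-0.21695) + (-0.27462) + (-0.27462)) = 1.92283.
With S = 7 species, ln S = 1.94591, so J = 1.92283/1.94591 = 0.98814, i.e. 0.988 to 3 decimal places.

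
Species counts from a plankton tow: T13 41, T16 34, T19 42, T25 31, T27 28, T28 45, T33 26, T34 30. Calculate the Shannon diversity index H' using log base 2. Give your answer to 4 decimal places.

Total N = 41+34+42+31+28+45+26+30 = 277, so the proportions are 0.148014, 0.122744, 0.151625, 0.111913, 0.101083, 0.162455, 0.093863, 0.108303 (working shown to 6 dp, full precision carried).
Each pᵢ log₂ pᵢ term: 0.148014×(-2.756190)=-0.407956, 0.122744×(-3.026279)=-0.371457, 0.151625×(-2.721425)=-0.412635, 0.111913×(-3.159546)=-0.353595, 0.101083×(-3.306387)=-0.334220, 0.162455×(-2.621889)=-0.425939, 0.093863×(-3.413302)=-0.320382, 0.108303×(-3.206852)=-0.347312.
Sum = -2.973496, so H' = 2.9735.

2.9735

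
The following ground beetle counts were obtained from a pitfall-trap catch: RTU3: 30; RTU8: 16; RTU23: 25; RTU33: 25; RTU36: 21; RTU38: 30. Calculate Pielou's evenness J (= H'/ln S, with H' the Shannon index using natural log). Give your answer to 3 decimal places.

Total N = 30+16+25+25+21+30 = 147, so the proportions are 0.20408, 0.10884, 0.17007, 0.17007, 0.14286, 0.20408 (working shown to 5 dp, full precision carried).
H' = −Σ pᵢ ln pᵢ = −((-0.32433) + (-0.24140) + (-0.30129) + (-0.30129) + (-0.27799) + (-0.32433)) = 1.77062.
With S = 6 species, ln S = 1.79176, so J = 1.77062/1.79176 = 0.98820, i.e. 0.988 to 3 decimal places.

0.988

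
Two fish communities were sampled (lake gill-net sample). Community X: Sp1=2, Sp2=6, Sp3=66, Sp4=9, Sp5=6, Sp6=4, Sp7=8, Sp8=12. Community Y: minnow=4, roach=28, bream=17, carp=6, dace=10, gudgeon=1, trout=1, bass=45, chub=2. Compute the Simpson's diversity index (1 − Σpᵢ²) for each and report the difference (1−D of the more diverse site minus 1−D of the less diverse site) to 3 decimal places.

0.120

Community X: N=113, proportions 0.0177, 0.0531, 0.58407, 0.07965, 0.0531, 0.0354, 0.0708, 0.10619, giving 1−D = 0.62902 (working shown to 5 dp, full precision carried).
Community Y: N=114, proportions 0.03509, 0.24561, 0.14912, 0.05263, 0.08772, 0.00877, 0.00877, 0.39474, 0.01754, giving 1−D = 0.74946.
Difference = |0.62902 − 0.74946| = 0.12044, i.e. 0.120 to 3 decimal places.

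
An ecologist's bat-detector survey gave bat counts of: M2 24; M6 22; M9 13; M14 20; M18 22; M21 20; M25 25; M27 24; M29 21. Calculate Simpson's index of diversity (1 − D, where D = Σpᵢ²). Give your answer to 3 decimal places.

Total N = 24+22+13+20+22+20+25+24+21 = 191, so the proportions are 0.12565, 0.11518, 0.06806, 0.10471, 0.11518, 0.10471, 0.13089, 0.12565, 0.10995 (working shown to 5 dp, full precision carried).
D = 0.12565² + 0.11518² + 0.06806² + 0.10471² + 0.11518² + 0.10471² + 0.13089² + 0.12565² + 0.10995² = 0.01579 + 0.01327 + 0.00463 + 0.01096 + 0.01327 + 0.01096 + 0.01713 + 0.01579 + 0.01209 = 0.11389.
So 1 − D = 0.88611, i.e. 0.886 to 3 decimal places.

0.886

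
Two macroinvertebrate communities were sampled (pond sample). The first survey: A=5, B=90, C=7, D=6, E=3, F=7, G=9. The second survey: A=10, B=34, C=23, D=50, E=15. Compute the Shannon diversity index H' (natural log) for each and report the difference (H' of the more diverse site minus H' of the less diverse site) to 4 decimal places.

The first survey: N=127, proportions 0.03937, 0.708661, 0.055118, 0.047244, 0.023622, 0.055118, 0.070866, giving H' = 1.111162 (working shown to 6 dp, full precision carried).
The second survey: N=132, proportions 0.075758, 0.257576, 0.174242, 0.378788, 0.113636, giving H' = 1.464163.
Difference = |1.111162 − 1.464163| = 0.353001, i.e. 0.3530 to 4 decimal places.

0.3530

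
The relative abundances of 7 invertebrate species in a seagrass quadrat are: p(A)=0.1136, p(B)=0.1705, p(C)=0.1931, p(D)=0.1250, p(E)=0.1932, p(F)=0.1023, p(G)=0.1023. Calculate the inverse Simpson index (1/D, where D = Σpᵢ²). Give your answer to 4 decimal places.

6.5298

D = 0.1136² + 0.1705² + 0.1931² + 0.125² + 0.1932² + 0.1023² + 0.1023² = 0.01290496 + 0.02907025 + 0.03728761 + 0.01562500 + 0.03732624 + 0.01046529 + 0.01046529 = 0.15314464 (working shown to 8 dp, full precision carried).
So 1/D = 6.529775, i.e. 6.5298 to 4 decimal places.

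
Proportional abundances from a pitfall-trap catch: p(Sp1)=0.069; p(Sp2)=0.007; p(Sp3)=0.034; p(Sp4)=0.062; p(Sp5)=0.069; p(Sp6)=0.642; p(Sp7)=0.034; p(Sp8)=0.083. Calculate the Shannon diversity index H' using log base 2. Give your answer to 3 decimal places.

Each pᵢ log₂ pᵢ term (working shown to 5 dp, full precision carried): 0.069×(-3.85726)=-0.26615, 0.007×(-7.15843)=-0.05011, 0.034×(-4.87832)=-0.16586, 0.062×(-4.01159)=-0.24872, 0.069×(-3.85726)=-0.26615, 0.642×(-0.63935)=-0.41047, 0.034×(-4.87832)=-0.16586, 0.083×(-3.59074)=-0.29803.
Sum = -1.87135, so H' = 1.871.

1.871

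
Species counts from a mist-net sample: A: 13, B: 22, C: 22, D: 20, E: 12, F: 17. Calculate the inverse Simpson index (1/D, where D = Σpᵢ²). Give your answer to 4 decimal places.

Total N = 13+22+22+20+12+17 = 106, so the proportions are 0.12264151, 0.20754717, 0.20754717, 0.18867925, 0.11320755, 0.16037736 (working shown to 8 dp, full precision carried).
D = 0.12264151² + 0.20754717² + 0.20754717² + 0.18867925² + 0.11320755² + 0.16037736² = 0.01504094 + 0.04307583 + 0.04307583 + 0.03559986 + 0.01281595 + 0.02572090 = 0.17532930.
So 1/D = 5.703553, i.e. 5.7036 to 4 decimal places.

5.7036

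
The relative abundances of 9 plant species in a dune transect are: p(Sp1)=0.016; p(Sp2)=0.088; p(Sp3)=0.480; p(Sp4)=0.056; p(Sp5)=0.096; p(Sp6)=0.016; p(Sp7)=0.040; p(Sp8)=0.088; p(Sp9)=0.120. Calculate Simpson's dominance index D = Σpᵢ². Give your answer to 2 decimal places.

D = 0.016² + 0.088² + 0.48² + 0.056² + 0.096² + 0.016² + 0.04² + 0.088² + 0.12² = 0.0003 + 0.0077 + 0.2304 + 0.0031 + 0.0092 + 0.0003 + 0.0016 + 0.0077 + 0.0144 = 0.2748 (working shown to 4 dp, full precision carried).
To 2 decimal places, D = 0.27.

0.27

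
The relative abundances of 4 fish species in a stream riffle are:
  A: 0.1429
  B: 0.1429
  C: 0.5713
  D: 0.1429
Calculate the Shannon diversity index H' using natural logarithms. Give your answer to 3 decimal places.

1.154

Each pᵢ ln pᵢ term (working shown to 5 dp, full precision carried): 0.1429×(-1.94561)=-0.27803, 0.1429×(-1.94561)=-0.27803, 0.5713×(-0.55984)=-0.31984, 0.1429×(-1.94561)=-0.27803.
Sum = -1.15392, so H' = 1.154.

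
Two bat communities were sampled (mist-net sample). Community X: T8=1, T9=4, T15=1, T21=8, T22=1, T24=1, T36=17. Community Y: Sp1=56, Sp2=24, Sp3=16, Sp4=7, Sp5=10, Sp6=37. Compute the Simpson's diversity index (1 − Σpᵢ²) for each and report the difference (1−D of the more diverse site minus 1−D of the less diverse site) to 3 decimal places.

Community X: N=33, proportions 0.030303, 0.121212, 0.030303, 0.242424, 0.030303, 0.030303, 0.515152, giving 1−D = 0.657484 (working shown to 6 dp, full precision carried).
Community Y: N=150, proportions 0.373333, 0.16, 0.106667, 0.046667, 0.066667, 0.246667, giving 1−D = 0.756178.
Difference = |0.657484 − 0.756178| = 0.098694, i.e. 0.099 to 3 decimal places.

0.099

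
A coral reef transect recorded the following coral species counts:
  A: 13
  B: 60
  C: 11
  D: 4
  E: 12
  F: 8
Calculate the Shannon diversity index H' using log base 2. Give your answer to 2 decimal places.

Total N = 13+60+11+4+12+8 = 108, so the proportions are 0.1204, 0.5556, 0.1019, 0.037, 0.1111, 0.0741 (working shown to 4 dp, full precision carried).
Each pᵢ log₂ pᵢ term: 0.1204×(-3.0544)=-0.3677, 0.5556×(-0.8480)=-0.4711, 0.1019×(-3.2955)=-0.3356, 0.037×(-4.7549)=-0.1761, 0.1111×(-3.1699)=-0.3522, 0.0741×(-3.7549)=-0.2781.
Sum = -1.9809, so H' = 1.98.

1.98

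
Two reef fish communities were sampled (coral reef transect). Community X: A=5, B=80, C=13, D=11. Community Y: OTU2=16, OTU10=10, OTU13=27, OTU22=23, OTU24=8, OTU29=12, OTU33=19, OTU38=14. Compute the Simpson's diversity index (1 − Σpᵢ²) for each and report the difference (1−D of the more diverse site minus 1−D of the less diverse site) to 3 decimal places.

0.422

Community X: N=109, proportions 0.04587, 0.73394, 0.11927, 0.10092, giving 1−D = 0.43481 (working shown to 5 dp, full precision carried).
Community Y: N=129, proportions 0.12403, 0.07752, 0.2093, 0.17829, 0.06202, 0.09302, 0.14729, 0.10853, giving 1−D = 0.85704.
Difference = |0.43481 − 0.85704| = 0.42223, i.e. 0.422 to 3 decimal places.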